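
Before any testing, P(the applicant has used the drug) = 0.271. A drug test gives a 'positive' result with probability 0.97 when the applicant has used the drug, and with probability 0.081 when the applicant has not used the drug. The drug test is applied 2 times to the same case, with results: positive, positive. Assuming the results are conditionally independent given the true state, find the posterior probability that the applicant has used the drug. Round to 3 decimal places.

Let H be the event that the applicant has used the drug; start with P(H) = 0.271. P('positive'|H) = 0.97, P('positive'|¬H) = 0.081.
Update on result 1 ('positive'): P(H) ← 0.97·0.2710 / (0.97·0.2710 + 0.081·0.7290) = 0.26287/0.32192 = 0.8166.
Update on result 2 ('positive'): P(H) ← 0.97·0.8166 / (0.97·0.8166 + 0.081·0.1834) = 0.79207/0.80693 = 0.9816.

Posterior P(H) ≈ 0.982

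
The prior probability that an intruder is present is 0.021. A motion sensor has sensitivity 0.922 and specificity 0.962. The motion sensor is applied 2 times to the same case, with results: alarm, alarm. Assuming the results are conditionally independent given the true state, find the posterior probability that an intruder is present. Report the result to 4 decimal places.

Posterior P(H) ≈ 0.9266

With H the event that an intruder is present, the joint likelihood of the observed sequence is P(data|H) = 0.922·0.922 = 0.85008 and P(data|¬H) = 0.038·0.038 = 0.0014440.
Bayes: P(H|data) = 0.021·0.85008 / (0.021·0.85008 + 0.979·0.0014440) = 0.017852/0.019265 = 0.9266.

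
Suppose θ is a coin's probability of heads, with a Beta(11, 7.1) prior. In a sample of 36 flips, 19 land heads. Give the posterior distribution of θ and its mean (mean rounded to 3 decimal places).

Posterior: Beta(30, 24.1); mean ≈ 0.555

Observing 19 successes and 17 failures updates Beta(11, 7.1) by adding the success and failure counts to the two shape parameters: α = 11+19 = 30, β = 7.1+17 = 24.1.
E[θ | data] = 30/(30+24.1) = 0.555.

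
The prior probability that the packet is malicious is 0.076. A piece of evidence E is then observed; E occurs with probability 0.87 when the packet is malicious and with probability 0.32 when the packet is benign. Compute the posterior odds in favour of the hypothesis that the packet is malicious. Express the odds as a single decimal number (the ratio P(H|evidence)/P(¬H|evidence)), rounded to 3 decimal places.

Posterior odds ≈ 0.224

Prior odds = 0.076/(1−0.076) = 0.082251. In log-odds, ln(0.082251) = -2.4980.
Add log likelihood ratio: ln(2.7188) = 1.0002.
Posterior log-odds = -1.4978, so posterior odds = exp(-1.4978) = 0.22362.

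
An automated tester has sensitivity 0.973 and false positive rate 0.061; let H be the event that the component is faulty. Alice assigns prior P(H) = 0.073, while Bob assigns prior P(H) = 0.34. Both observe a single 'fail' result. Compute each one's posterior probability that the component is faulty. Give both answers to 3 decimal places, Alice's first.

P('+'|H) = 0.973, P('+'|¬H) = 0.061.
Alice: numerator 0.973·0.073 = 0.071029; evidence = 0.071029+0.061·0.927 = 0.12758; posterior = 0.557.
Bob: numerator 0.973·0.34 = 0.33082; evidence = 0.33082+0.061·0.66 = 0.37108; posterior = 0.892.

Alice: 0.557; Bob: 0.892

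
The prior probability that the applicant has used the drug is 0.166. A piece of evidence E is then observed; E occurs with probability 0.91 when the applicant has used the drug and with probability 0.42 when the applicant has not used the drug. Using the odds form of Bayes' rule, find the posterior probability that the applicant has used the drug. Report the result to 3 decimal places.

Posterior probability ≈ 0.301

Prior odds = 0.166/(1−0.166) = 0.19904. In log-odds, ln(0.19904) = -1.6142.
Add log likelihood ratio: ln(2.1667) = 0.77319.
Posterior log-odds = -0.84106, so posterior odds = exp(-0.84106) = 0.43125. Converting, P(H|E) = 0.43125/1.4313 = 0.301.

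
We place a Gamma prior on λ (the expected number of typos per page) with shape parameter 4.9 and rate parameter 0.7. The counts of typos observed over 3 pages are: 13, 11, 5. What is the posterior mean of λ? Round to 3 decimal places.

The Poisson likelihood adds the total count to the shape and the number of exposure periods to the rate. Here ∑xᵢ = 29 and n = 3, so shape 4.9→33.9 and rate 0.7→3.7.
E[λ | data] = 33.9/3.7 = 9.162.

Posterior mean ≈ 9.162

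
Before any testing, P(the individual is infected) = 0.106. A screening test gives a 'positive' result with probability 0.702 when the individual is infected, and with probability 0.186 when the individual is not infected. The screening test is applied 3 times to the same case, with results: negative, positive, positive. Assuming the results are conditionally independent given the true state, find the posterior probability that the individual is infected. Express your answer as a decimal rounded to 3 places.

With H the event that the individual is infected, the joint likelihood of the observed sequence is P(data|H) = 0.298·0.702·0.702 = 0.14686 and P(data|¬H) = 0.814·0.186·0.186 = 0.028161.
Bayes: P(H|data) = 0.106·0.14686 / (0.106·0.14686 + 0.894·0.028161) = 0.015567/0.040743 = 0.3821.

Posterior P(H) ≈ 0.382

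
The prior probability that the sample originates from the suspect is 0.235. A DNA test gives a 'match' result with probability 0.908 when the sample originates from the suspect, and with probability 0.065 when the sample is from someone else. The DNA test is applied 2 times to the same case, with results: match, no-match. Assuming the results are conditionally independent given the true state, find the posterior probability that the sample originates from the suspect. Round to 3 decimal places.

Posterior P(H) ≈ 0.297

Let H be the event that the sample originates from the suspect; start with P(H) = 0.235. P('match'|H) = 0.908, P('match'|¬H) = 0.065.
Update on result 1 ('match'): P(H) ← 0.908·0.2350 / (0.908·0.2350 + 0.065·0.7650) = 0.21338/0.26310 = 0.8110.
Update on result 2 ('no-match'): P(H) ← 0.092·0.8110 / (0.092·0.8110 + 0.935·0.1890) = 0.074613/0.25132 = 0.2969.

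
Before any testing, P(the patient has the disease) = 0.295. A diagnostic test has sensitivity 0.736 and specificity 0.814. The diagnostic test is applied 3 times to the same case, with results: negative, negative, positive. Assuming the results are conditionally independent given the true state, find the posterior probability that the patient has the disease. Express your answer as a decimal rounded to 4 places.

Posterior P(H) ≈ 0.1483

With H the event that the patient has the disease, the joint likelihood of the observed sequence is P(data|H) = 0.264·0.264·0.736 = 0.051296 and P(data|¬H) = 0.814·0.814·0.186 = 0.12324.
Bayes: P(H|data) = 0.295·0.051296 / (0.295·0.051296 + 0.705·0.12324) = 0.015132/0.10202 = 0.1483.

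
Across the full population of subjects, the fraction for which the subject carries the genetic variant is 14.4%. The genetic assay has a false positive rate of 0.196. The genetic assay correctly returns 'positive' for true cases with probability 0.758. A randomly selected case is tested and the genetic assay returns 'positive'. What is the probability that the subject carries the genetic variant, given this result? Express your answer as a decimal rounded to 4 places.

Write H for 'the subject carries the genetic variant'. Prior odds H:¬H = 0.144/0.856 = 0.16822. For the 'positive' outcome, the likelihood ratio is 0.758/0.196 = 3.8673.
Posterior odds = 0.16822 × 3.8673 = 0.65058, so P(H|E) = 0.65058/(1+0.65058) = 0.3942.

P(H | E) ≈ 0.3942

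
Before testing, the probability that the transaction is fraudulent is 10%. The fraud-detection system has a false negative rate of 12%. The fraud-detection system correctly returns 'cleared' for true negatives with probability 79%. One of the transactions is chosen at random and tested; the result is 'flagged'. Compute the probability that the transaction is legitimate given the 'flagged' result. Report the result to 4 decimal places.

P(¬H | E) ≈ 0.6823

Let H be the event that the transaction is fraudulent. P(H) = 0.1, so P(¬H) = 0.9. With E the 'flagged' result, P(E|H) = 0.88 and P(E|¬H) = 0.21.
P(E) = 0.88·0.1 + 0.21·0.9 = 0.088000 + 0.18900 = 0.27700.
By Bayes' theorem, P(H|E) = 0.088000 / 0.27700 = 0.3177. Hence P(¬H|E) = 1 − 0.3177 = 0.6823.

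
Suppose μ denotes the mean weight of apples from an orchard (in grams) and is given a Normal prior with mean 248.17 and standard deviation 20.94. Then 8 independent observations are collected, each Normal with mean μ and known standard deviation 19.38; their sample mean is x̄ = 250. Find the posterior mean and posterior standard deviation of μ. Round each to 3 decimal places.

Prior precision 1/τ₀² = 1/20.94² = 0.00228059; data precision n/σ² = 8/19.38² = 0.0213001.
Posterior precision = 0.00228059 + 0.0213001 = 0.0235807, giving posterior SD = 1/√0.0235807 = 6.512.
Posterior mean = (0.00228059·248.17 + 0.0213001·250) / 0.0235807 = 249.823.

Posterior mean ≈ 249.823; posterior SD ≈ 6.512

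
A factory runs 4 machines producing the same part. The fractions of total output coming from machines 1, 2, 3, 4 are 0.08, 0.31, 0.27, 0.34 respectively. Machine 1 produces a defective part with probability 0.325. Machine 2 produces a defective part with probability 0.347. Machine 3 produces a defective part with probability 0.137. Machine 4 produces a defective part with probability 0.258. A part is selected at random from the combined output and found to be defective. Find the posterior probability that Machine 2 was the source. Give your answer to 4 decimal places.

P(defective|M1) = 0.325; P(defective|M2) = 0.347; P(defective|M3) = 0.137; P(defective|M4) = 0.258.
Prior × likelihood for each source: 0.08·0.325=0.02600, 0.31·0.347=0.1076, 0.27·0.137=0.03699, 0.34·0.258=0.08772. Summing gives P(defective) = 0.25828.
P(Machine 2 | defective) = 0.1076 / 0.25828 = 0.4165.

Posterior probability ≈ 0.4165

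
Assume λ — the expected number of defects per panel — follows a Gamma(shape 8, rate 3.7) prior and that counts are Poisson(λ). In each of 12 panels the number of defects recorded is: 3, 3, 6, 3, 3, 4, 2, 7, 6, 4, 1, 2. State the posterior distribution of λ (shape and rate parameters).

Total count ∑xᵢ = 44 over n = 12 panels.
Gamma is conjugate to the Poisson likelihood: posterior is Gamma(shape = 8+44 = 52, rate = 3.7+12 = 15.7).

Posterior: Gamma(shape=52, rate=15.7)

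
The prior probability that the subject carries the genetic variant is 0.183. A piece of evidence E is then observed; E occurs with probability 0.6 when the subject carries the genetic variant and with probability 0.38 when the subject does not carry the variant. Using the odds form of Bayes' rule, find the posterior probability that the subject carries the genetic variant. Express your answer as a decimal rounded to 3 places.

Prior odds = 0.183/(1−0.183) = 0.22399. In log-odds, ln(0.22399) = -1.4962.
Add log likelihood ratio: ln(1.5789) = 0.45676.
Posterior log-odds = -1.0394, so posterior odds = exp(-1.0394) = 0.35367. Converting, P(H|E) = 0.35367/1.3537 = 0.261.

Posterior probability ≈ 0.261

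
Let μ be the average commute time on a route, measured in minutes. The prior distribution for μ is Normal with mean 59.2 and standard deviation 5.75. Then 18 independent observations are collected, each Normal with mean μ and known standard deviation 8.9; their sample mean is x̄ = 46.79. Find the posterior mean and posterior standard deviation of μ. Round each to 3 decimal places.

Posterior mean ≈ 48.248; posterior SD ≈ 1.971

With known σ, the Normal prior is conjugate. Weight on the data is w = (n/σ²)/(n/σ² + 1/τ₀²) = 0.227244/(0.227244+0.0302457) = 0.88254.
Posterior mean = w·x̄ + (1−w)·μ₀ = 0.88254·46.79 + 0.11746·59.2 = 48.248. Posterior variance = 1/(0.227244+0.0302457) = 3.88365, so SD = 1.971.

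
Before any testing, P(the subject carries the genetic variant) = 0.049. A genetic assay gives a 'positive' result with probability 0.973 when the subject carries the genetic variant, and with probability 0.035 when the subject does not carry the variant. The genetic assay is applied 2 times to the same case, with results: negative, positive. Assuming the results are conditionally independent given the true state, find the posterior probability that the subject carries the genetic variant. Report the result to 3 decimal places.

Posterior P(H) ≈ 0.039

Let H be the event that the subject carries the genetic variant; start with P(H) = 0.049. P('positive'|H) = 0.973, P('positive'|¬H) = 0.035.
Update on result 1 ('negative'): P(H) ← 0.027·0.0490 / (0.027·0.0490 + 0.965·0.9510) = 0.0013230/0.91904 = 0.0014.
Update on result 2 ('positive'): P(H) ← 0.973·0.0014 / (0.973·0.0014 + 0.035·0.9986) = 0.0014007/0.036350 = 0.0385.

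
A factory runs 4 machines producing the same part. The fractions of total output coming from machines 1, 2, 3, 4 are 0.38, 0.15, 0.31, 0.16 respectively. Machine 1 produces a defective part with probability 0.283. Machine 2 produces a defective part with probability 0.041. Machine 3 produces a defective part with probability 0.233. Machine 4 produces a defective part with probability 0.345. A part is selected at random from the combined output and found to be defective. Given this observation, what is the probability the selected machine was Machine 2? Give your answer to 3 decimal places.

Posterior probability ≈ 0.026

Tabulate prior·likelihood by source: [1] prior 0.38, lik 0.283, product 0.1075; [2] prior 0.15, lik 0.041, product 0.006150; [3] prior 0.31, lik 0.233, product 0.07223; [4] prior 0.16, lik 0.345, product 0.05520.
Normalizing constant = 0.24112; the posterior for Machine 2 is its product over the sum, 0.006150/0.24112 = 0.026.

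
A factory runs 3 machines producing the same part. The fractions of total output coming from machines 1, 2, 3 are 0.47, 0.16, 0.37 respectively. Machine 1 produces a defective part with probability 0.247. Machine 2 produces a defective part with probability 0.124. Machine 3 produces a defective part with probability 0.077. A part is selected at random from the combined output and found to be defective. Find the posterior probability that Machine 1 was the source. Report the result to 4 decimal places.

P(defective|M1) = 0.247; P(defective|M2) = 0.124; P(defective|M3) = 0.077.
Prior × likelihood for each source: 0.47·0.247=0.1161, 0.16·0.124=0.01984, 0.37·0.077=0.02849. Summing gives P(defective) = 0.16442.
P(Machine 1 | defective) = 0.1161 / 0.16442 = 0.7061.

Posterior probability ≈ 0.7061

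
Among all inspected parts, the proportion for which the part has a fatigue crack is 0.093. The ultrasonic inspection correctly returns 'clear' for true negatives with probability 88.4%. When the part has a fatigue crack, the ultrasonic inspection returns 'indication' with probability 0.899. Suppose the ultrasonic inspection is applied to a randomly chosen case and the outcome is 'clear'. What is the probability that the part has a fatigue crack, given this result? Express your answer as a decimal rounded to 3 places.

P(H | E) ≈ 0.012

Let H be the event that the part has a fatigue crack. P(H) = 0.093, so P(¬H) = 0.907. With E the 'clear' result, P(E|H) = 0.101 and P(E|¬H) = 0.884.
P(E) = 0.101·0.093 + 0.884·0.907 = 0.0093930 + 0.80179 = 0.81118.
By Bayes' theorem, P(H|E) = 0.0093930 / 0.81118 = 0.012.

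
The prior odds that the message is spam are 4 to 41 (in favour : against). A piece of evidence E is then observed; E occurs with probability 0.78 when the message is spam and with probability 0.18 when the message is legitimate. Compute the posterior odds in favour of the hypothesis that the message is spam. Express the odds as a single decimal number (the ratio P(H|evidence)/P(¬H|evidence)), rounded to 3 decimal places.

Posterior odds ≈ 0.423

Prior odds = 4/41 = 0.097561.
Likelihood ratio for E = 0.78/0.18 = 4.3333.
Posterior odds = prior odds × LR = 0.42276.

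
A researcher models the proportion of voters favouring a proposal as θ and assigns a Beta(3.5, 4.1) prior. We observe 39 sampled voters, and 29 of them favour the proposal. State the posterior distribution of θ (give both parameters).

Posterior: Beta(32.5, 14.1)

The binomial likelihood is conjugate to the Beta prior: with 29 successes and 10 failures, the posterior is Beta(3.5+29, 4.1+10) = Beta(32.5, 14.1).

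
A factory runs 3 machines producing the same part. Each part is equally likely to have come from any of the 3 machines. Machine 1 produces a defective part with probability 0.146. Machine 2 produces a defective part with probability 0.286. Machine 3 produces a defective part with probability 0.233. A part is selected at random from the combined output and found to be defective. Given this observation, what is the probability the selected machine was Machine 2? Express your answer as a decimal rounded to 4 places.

P(defective|M1) = 0.146; P(defective|M2) = 0.286; P(defective|M3) = 0.233.
Prior × likelihood for each source: 0.333333·0.146=0.04867, 0.333333·0.286=0.09533, 0.333333·0.233=0.07767. Summing gives P(defective) = 0.22167.
P(Machine 2 | defective) = 0.09533 / 0.22167 = 0.4301.

Posterior probability ≈ 0.4301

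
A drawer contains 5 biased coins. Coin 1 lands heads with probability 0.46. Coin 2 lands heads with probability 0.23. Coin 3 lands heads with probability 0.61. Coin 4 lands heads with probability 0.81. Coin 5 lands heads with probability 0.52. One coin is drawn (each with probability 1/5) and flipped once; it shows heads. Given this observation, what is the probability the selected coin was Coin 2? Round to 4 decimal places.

Posterior probability ≈ 0.0875

Tabulate prior·likelihood by source: [1] prior 0.2, lik 0.46, product 0.09200; [2] prior 0.2, lik 0.23, product 0.04600; [3] prior 0.2, lik 0.61, product 0.1220; [4] prior 0.2, lik 0.81, product 0.1620; [5] prior 0.2, lik 0.52, product 0.1040.
Normalizing constant = 0.52600; the posterior for Coin 2 is its product over the sum, 0.04600/0.52600 = 0.0875.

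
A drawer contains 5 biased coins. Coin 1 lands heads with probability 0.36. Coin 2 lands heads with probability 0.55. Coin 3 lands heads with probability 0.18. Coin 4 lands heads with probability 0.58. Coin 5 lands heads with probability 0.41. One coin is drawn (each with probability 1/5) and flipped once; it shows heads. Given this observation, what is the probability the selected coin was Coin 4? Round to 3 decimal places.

Posterior probability ≈ 0.279

P(heads|C1) = 0.36; P(heads|C2) = 0.55; P(heads|C3) = 0.18; P(heads|C4) = 0.58; P(heads|C5) = 0.41.
Prior × likelihood for each source: 0.2·0.36=0.07200, 0.2·0.55=0.1100, 0.2·0.18=0.03600, 0.2·0.58=0.1160, 0.2·0.41=0.08200. Summing gives P(heads) = 0.41600.
P(Coin 4 | heads) = 0.1160 / 0.41600 = 0.279.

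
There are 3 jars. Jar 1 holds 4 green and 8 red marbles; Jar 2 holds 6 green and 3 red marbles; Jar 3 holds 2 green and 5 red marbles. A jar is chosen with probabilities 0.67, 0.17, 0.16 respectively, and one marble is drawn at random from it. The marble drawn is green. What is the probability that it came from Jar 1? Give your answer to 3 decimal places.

Tabulate prior·likelihood by source: [1] prior 0.67, lik 0.3333, product 0.2233; [2] prior 0.17, lik 0.6667, product 0.1133; [3] prior 0.16, lik 0.2857, product 0.04571.
Normalizing constant = 0.38238; the posterior for Jar 1 is its product over the sum, 0.2233/0.38238 = 0.584.

Posterior probability ≈ 0.584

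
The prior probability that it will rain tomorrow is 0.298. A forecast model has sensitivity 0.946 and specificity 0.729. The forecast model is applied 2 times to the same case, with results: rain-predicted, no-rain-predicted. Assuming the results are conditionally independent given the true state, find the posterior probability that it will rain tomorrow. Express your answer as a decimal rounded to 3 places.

Posterior P(H) ≈ 0.099

With H the event that it will rain tomorrow, the joint likelihood of the observed sequence is P(data|H) = 0.946·0.054 = 0.051084 and P(data|¬H) = 0.271·0.729 = 0.19756.
Bayes: P(H|data) = 0.298·0.051084 / (0.298·0.051084 + 0.702·0.19756) = 0.015223/0.15391 = 0.0989.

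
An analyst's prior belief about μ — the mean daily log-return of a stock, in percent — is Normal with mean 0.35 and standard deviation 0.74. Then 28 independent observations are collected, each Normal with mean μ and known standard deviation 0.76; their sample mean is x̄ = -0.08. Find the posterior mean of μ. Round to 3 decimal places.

Prior precision 1/τ₀² = 1/0.74² = 1.82615; data precision n/σ² = 28/0.76² = 48.4765.
Posterior precision = 1.82615 + 48.4765 = 50.3026.
Posterior mean = (1.82615·0.35 + 48.4765·-0.08) / 50.3026 = -0.064.

Posterior mean ≈ -0.064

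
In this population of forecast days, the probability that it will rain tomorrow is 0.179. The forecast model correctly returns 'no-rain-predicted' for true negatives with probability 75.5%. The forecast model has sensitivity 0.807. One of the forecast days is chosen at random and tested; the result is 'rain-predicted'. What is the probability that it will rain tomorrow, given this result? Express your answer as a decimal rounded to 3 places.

P(H | E) ≈ 0.418

Write H for 'it will rain tomorrow'. Prior odds H:¬H = 0.179/0.821 = 0.21803. For the 'rain-predicted' outcome, the likelihood ratio is 0.807/0.245 = 3.2939.
Posterior odds = 0.21803 × 3.2939 = 0.71815, so P(H|E) = 0.71815/(1+0.71815) = 0.418.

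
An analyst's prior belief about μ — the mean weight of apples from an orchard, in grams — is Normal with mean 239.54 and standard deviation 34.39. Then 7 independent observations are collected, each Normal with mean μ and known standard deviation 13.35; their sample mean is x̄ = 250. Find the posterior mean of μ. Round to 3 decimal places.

Prior precision 1/τ₀² = 1/34.39² = 0.00084554; data precision n/σ² = 7/13.35² = 0.0392767.
Posterior precision = 0.00084554 + 0.0392767 = 0.0401223.
Posterior mean = (0.00084554·239.54 + 0.0392767·250) / 0.0401223 = 249.780.

Posterior mean ≈ 249.780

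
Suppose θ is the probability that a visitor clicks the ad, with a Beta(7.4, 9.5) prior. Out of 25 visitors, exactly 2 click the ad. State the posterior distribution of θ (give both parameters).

Posterior: Beta(9.4, 32.5)

The binomial likelihood is conjugate to the Beta prior: with 2 successes and 23 failures, the posterior is Beta(7.4+2, 9.5+23) = Beta(9.4, 32.5).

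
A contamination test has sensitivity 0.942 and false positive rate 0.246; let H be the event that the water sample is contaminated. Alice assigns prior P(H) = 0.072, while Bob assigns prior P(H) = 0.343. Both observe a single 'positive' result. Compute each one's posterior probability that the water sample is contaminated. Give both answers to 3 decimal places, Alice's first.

P('+'|H) = 0.942, P('+'|¬H) = 0.246.
Alice: numerator 0.942·0.072 = 0.067824; evidence = 0.067824+0.246·0.928 = 0.29611; posterior = 0.229.
Bob: numerator 0.942·0.343 = 0.32311; evidence = 0.32311+0.246·0.657 = 0.48473; posterior = 0.667.

Alice: 0.229; Bob: 0.667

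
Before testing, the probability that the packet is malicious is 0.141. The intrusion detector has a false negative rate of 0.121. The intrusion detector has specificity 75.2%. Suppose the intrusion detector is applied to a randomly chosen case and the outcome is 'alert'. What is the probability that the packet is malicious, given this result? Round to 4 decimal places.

Write H for 'the packet is malicious'. Prior odds H:¬H = 0.141/0.859 = 0.16414. For the 'alert' outcome, the likelihood ratio is 0.879/0.248 = 3.5444.
Posterior odds = 0.16414 × 3.5444 = 0.58179, so P(H|E) = 0.58179/(1+0.58179) = 0.3678.

P(H | E) ≈ 0.3678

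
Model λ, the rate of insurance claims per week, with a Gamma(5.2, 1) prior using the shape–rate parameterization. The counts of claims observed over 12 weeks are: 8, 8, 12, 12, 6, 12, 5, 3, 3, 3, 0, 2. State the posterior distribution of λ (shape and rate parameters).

Posterior: Gamma(shape=79.2, rate=13)

The Poisson likelihood adds the total count to the shape and the number of exposure periods to the rate. Here ∑xᵢ = 74 and n = 12, so shape 5.2→79.2 and rate 1→13.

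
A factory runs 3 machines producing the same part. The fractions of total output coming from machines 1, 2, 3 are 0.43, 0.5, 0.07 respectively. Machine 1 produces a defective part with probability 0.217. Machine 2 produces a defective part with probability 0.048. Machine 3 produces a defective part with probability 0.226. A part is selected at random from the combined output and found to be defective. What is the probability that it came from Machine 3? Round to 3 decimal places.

P(defective|M1) = 0.217; P(defective|M2) = 0.048; P(defective|M3) = 0.226.
Prior × likelihood for each source: 0.43·0.217=0.09331, 0.5·0.048=0.02400, 0.07·0.226=0.01582. Summing gives P(defective) = 0.13313.
P(Machine 3 | defective) = 0.01582 / 0.13313 = 0.119.

Posterior probability ≈ 0.119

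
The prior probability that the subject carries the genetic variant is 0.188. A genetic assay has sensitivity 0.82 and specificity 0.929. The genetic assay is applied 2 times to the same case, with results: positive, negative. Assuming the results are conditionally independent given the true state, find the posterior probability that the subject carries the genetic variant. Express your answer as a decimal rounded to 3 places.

With H the event that the subject carries the genetic variant, the joint likelihood of the observed sequence is P(data|H) = 0.82·0.18 = 0.14760 and P(data|¬H) = 0.071·0.929 = 0.065959.
Bayes: P(H|data) = 0.188·0.14760 / (0.188·0.14760 + 0.812·0.065959) = 0.027749/0.081308 = 0.3413.

Posterior P(H) ≈ 0.341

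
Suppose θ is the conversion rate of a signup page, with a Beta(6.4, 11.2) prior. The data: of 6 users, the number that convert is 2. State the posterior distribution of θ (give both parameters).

Observing 2 successes and 4 failures updates Beta(6.4, 11.2) by adding the success and failure counts to the two shape parameters: α = 6.4+2 = 8.4, β = 11.2+4 = 15.2.

Posterior: Beta(8.4, 15.2)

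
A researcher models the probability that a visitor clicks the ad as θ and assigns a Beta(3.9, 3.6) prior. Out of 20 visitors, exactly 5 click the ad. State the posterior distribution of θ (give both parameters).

The binomial likelihood is conjugate to the Beta prior: with 5 successes and 15 failures, the posterior is Beta(3.9+5, 3.6+15) = Beta(8.9, 18.6).

Posterior: Beta(8.9, 18.6)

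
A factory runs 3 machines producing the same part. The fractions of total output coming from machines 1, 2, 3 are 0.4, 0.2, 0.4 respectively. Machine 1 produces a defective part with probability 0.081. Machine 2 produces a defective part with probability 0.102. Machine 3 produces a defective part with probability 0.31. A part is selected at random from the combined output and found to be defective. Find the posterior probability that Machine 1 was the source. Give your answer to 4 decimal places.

P(defective|M1) = 0.081; P(defective|M2) = 0.102; P(defective|M3) = 0.31.
Prior × likelihood for each source: 0.4·0.081=0.03240, 0.2·0.102=0.02040, 0.4·0.31=0.1240. Summing gives P(defective) = 0.17680.
P(Machine 1 | defective) = 0.03240 / 0.17680 = 0.1833.

Posterior probability ≈ 0.1833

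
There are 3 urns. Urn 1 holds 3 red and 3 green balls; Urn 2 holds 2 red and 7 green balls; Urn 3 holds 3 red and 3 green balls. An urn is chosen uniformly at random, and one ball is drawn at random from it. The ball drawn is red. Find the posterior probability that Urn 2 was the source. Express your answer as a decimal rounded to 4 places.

P(red|Urn 1) = 0.5; P(red|Urn 2) = 0.2222; P(red|Urn 3) = 0.5.
Prior × likelihood for each source: 0.333333·0.5=0.1667, 0.333333·0.2222=0.07407, 0.333333·0.5=0.1667. Summing gives P(red) = 0.40741.
P(Urn 2 | red) = 0.07407 / 0.40741 = 0.1818.

Posterior probability ≈ 0.1818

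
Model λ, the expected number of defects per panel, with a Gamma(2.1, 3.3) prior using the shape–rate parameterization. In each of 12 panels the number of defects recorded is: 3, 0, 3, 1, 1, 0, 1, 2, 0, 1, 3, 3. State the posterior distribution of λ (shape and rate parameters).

Posterior: Gamma(shape=20.1, rate=15.3)

The Poisson likelihood adds the total count to the shape and the number of exposure periods to the rate. Here ∑xᵢ = 18 and n = 12, so shape 2.1→20.1 and rate 3.3→15.3.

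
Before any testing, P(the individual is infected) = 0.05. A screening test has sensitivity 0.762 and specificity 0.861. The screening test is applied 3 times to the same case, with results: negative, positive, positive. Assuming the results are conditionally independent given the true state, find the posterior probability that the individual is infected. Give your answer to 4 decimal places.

Posterior P(H) ≈ 0.3042

Let H be the event that the individual is infected; start with P(H) = 0.05. P('positive'|H) = 0.762, P('positive'|¬H) = 0.139.
Update on result 1 ('negative'): P(H) ← 0.238·0.0500 / (0.238·0.0500 + 0.861·0.9500) = 0.011900/0.82985 = 0.0143.
Update on result 2 ('positive'): P(H) ← 0.762·0.0143 / (0.762·0.0143 + 0.139·0.9857) = 0.010927/0.14793 = 0.0739.
Update on result 3 ('positive'): P(H) ← 0.762·0.0739 / (0.762·0.0739 + 0.139·0.9261) = 0.056285/0.18502 = 0.3042.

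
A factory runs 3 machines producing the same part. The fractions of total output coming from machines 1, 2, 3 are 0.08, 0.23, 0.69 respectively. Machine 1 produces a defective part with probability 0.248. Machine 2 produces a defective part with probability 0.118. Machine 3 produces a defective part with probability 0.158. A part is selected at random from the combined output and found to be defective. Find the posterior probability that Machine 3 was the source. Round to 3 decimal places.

P(defective|M1) = 0.248; P(defective|M2) = 0.118; P(defective|M3) = 0.158.
Prior × likelihood for each source: 0.08·0.248=0.01984, 0.23·0.118=0.02714, 0.69·0.158=0.1090. Summing gives P(defective) = 0.15600.
P(Machine 3 | defective) = 0.1090 / 0.15600 = 0.699.

Posterior probability ≈ 0.699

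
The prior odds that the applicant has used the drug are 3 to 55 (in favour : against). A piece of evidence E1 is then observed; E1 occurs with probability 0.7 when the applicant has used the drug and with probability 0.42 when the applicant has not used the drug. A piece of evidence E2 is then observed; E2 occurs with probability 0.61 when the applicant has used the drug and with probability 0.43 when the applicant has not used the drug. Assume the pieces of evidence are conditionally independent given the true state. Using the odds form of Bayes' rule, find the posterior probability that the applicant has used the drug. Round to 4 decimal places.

Posterior probability ≈ 0.1142

Prior odds = 3/55 = 0.054545.
Likelihood ratio for E1 = 0.7/0.42 = 1.6667.
Likelihood ratio for E2 = 0.61/0.43 = 1.4186.
Posterior odds = prior odds × LR₁ × LR₂ = 0.12896.
Posterior probability = odds/(1+odds) = 0.12896/1.1290 = 0.1142.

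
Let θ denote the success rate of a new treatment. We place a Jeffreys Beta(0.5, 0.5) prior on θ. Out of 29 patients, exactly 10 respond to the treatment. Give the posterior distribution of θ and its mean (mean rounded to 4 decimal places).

The binomial likelihood is conjugate to the Beta prior: with 10 successes and 19 failures, the posterior is Beta(0.5+10, 0.5+19) = Beta(10.5, 19.5).
Posterior mean = α/(α+β) = 10.5/30 = 0.3500.

Posterior: Beta(10.5, 19.5); mean ≈ 0.3500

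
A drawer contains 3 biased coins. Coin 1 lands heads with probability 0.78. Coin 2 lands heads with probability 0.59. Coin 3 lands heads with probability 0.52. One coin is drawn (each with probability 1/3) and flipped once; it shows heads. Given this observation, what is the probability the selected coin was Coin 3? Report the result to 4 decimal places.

Posterior probability ≈ 0.2751

P(heads|C1) = 0.78; P(heads|C2) = 0.59; P(heads|C3) = 0.52.
Prior × likelihood for each source: 0.333333·0.78=0.2600, 0.333333·0.59=0.1967, 0.333333·0.52=0.1733. Summing gives P(heads) = 0.63000.
P(Coin 3 | heads) = 0.1733 / 0.63000 = 0.2751.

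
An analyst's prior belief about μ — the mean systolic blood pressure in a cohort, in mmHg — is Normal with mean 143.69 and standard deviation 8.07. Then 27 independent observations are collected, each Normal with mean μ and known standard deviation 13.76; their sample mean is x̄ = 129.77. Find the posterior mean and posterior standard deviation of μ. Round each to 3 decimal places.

With known σ, the Normal prior is conjugate. Weight on the data is w = (n/σ²)/(n/σ² + 1/τ₀²) = 0.142602/(0.142602+0.0153551) = 0.90279.
Posterior mean = w·x̄ + (1−w)·μ₀ = 0.90279·129.77 + 0.097210·143.69 = 131.123. Posterior variance = 1/(0.142602+0.0153551) = 6.33082, so SD = 2.516.

Posterior mean ≈ 131.123; posterior SD ≈ 2.516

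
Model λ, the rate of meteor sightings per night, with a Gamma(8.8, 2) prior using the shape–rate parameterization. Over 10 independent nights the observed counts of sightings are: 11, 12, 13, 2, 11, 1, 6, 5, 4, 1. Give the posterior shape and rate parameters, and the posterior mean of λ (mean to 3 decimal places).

Total count ∑xᵢ = 66 over n = 10 nights.
Gamma is conjugate to the Poisson likelihood: posterior is Gamma(shape = 8.8+66 = 74.8, rate = 2+10 = 12).
E[λ | data] = 74.8/12 = 6.233.

Posterior: Gamma(shape=74.8, rate=12); mean ≈ 6.233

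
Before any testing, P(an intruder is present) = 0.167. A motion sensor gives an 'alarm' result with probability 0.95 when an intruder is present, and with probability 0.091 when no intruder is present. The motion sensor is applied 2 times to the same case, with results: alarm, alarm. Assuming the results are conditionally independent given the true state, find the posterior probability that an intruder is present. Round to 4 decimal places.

Posterior P(H) ≈ 0.9562

With H the event that an intruder is present, the joint likelihood of the observed sequence is P(data|H) = 0.95·0.95 = 0.90250 and P(data|¬H) = 0.091·0.091 = 0.0082810.
Bayes: P(H|data) = 0.167·0.90250 / (0.167·0.90250 + 0.833·0.0082810) = 0.15072/0.15762 = 0.9562.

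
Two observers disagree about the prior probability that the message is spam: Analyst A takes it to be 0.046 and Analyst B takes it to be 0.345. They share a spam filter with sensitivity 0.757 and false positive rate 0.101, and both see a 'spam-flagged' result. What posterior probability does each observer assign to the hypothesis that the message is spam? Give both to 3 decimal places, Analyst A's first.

Analyst A: 0.265; Analyst B: 0.798

The likelihood ratio for a 'spam-flagged' result is 0.757/0.101 = 7.4950.
Analyst A: prior odds 0.046/0.954 = 0.048218; posterior odds 0.36140; posterior probability 0.265.
Analyst B: prior odds 0.345/0.655 = 0.52672; posterior odds 3.9478; posterior probability 0.798.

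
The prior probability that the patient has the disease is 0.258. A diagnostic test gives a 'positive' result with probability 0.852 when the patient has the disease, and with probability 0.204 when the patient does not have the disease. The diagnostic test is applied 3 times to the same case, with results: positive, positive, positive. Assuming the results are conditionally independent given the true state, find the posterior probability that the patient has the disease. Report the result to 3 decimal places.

With H the event that the patient has the disease, the joint likelihood of the observed sequence is P(data|H) = 0.852·0.852·0.852 = 0.61847 and P(data|¬H) = 0.204·0.204·0.204 = 0.0084897.
Bayes: P(H|data) = 0.258·0.61847 / (0.258·0.61847 + 0.742·0.0084897) = 0.15957/0.16586 = 0.9620.

Posterior P(H) ≈ 0.962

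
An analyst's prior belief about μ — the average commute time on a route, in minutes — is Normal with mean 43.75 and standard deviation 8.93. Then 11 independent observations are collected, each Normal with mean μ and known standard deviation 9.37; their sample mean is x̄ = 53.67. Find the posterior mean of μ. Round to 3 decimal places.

Posterior mean ≈ 52.767

With known σ, the Normal prior is conjugate. Weight on the data is w = (n/σ²)/(n/σ² + 1/τ₀²) = 0.125289/(0.125289+0.0125400) = 0.90902.
Posterior mean = w·x̄ + (1−w)·μ₀ = 0.90902·53.67 + 0.090982·43.75 = 52.767.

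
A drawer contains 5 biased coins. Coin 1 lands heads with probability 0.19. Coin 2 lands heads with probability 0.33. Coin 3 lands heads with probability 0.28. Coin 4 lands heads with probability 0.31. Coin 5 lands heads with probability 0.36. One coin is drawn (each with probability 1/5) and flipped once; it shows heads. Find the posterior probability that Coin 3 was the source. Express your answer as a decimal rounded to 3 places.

P(heads|C1) = 0.19; P(heads|C2) = 0.33; P(heads|C3) = 0.28; P(heads|C4) = 0.31; P(heads|C5) = 0.36.
Prior × likelihood for each source: 0.2·0.19=0.03800, 0.2·0.33=0.06600, 0.2·0.28=0.05600, 0.2·0.31=0.06200, 0.2·0.36=0.07200. Summing gives P(heads) = 0.29400.
P(Coin 3 | heads) = 0.05600 / 0.29400 = 0.190.

Posterior probability ≈ 0.190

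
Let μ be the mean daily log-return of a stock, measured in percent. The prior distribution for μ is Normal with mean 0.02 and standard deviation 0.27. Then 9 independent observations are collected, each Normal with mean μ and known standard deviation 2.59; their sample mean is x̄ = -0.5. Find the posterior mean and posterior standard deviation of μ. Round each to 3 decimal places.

With known σ, the Normal prior is conjugate. Weight on the data is w = (n/σ²)/(n/σ² + 1/τ₀²) = 1.34166/(1.34166+13.7174) = 0.089093.
Posterior mean = w·x̄ + (1−w)·μ₀ = 0.089093·-0.5 + 0.91091·0.02 = -0.026. Posterior variance = 1/(1.34166+13.7174) = 0.0664051, so SD = 0.258.

Posterior mean ≈ -0.026; posterior SD ≈ 0.258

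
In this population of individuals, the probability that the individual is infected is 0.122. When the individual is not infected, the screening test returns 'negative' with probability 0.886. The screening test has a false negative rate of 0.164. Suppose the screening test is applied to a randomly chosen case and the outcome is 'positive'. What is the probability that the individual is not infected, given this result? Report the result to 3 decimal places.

Write H for 'the individual is infected'. Prior odds H:¬H = 0.122/0.878 = 0.13895. For the 'positive' outcome, the likelihood ratio is 0.836/0.114 = 7.3333.
Posterior odds = 0.13895 × 7.3333 = 1.0190, so P(H|E) = 1.0190/(1+1.0190) = 0.505. Then P(¬H|E) = 1 − 0.505 = 0.495.

P(¬H | E) ≈ 0.495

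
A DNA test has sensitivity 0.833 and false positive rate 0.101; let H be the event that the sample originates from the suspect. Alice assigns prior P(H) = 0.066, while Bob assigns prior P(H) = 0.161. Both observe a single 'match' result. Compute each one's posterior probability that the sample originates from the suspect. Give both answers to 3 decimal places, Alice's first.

Alice: 0.368; Bob: 0.613

P('+'|H) = 0.833, P('+'|¬H) = 0.101.
Alice: numerator 0.833·0.066 = 0.054978; evidence = 0.054978+0.101·0.934 = 0.14931; posterior = 0.368.
Bob: numerator 0.833·0.161 = 0.13411; evidence = 0.13411+0.101·0.839 = 0.21885; posterior = 0.613.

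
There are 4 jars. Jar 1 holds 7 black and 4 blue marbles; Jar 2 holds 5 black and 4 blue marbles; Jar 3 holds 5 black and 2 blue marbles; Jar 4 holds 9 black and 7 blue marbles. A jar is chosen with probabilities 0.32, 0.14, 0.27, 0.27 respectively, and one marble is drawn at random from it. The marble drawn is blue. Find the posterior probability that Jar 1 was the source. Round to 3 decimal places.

Posterior probability ≈ 0.311

Tabulate prior·likelihood by source: [1] prior 0.32, lik 0.3636, product 0.1164; [2] prior 0.14, lik 0.4444, product 0.06222; [3] prior 0.27, lik 0.2857, product 0.07714; [4] prior 0.27, lik 0.4375, product 0.1181.
Normalizing constant = 0.37385; the posterior for Jar 1 is its product over the sum, 0.1164/0.37385 = 0.311.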